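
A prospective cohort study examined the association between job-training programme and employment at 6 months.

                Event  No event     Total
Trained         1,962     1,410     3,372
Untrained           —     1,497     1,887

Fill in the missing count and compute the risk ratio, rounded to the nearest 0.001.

The missing cell is in the unexposed row: 1887 − 1497 = 390.
So a = 1962, b = 1410, c = 390, d = 1497.
RR = [a/(a+b)] / [c/(c+d)] = (1962/3372) / (390/1887) = 0.58185/0.20668 = 2.81526

2.815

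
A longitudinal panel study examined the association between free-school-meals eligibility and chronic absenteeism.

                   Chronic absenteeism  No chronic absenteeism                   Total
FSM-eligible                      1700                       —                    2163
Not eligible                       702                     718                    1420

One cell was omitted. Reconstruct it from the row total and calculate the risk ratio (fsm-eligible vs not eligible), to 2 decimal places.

The missing cell is in the exposed row: 2163 − 1700 = 463.
So a = 1700, b = 463, c = 702, d = 718.
RR = [a/(a+b)] / [c/(c+d)] = (1700/2163) / (702/1420) = 0.78595/0.49437 = 1.58980

1.59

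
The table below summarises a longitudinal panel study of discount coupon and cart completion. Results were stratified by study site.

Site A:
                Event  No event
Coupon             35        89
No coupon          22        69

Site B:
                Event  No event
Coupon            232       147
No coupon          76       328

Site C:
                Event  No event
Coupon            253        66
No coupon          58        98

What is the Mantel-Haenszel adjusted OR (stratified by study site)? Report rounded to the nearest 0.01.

OR_MH = Σ(aᵢdᵢ/nᵢ) / Σ(bᵢcᵢ/nᵢ), where nᵢ is the stratum total.
Stratum 1 (Site A): n = 215; a·d/n = 35·69/215 = 11.2326; b·c/n = 89·22/215 = 9.1070
Stratum 2 (Site B): n = 783; a·d/n = 232·328/783 = 97.1852; b·c/n = 147·76/783 = 14.2682
Stratum 3 (Site C): n = 475; a·d/n = 253·98/475 = 52.1979; b·c/n = 66·58/475 = 8.0589
OR_MH = (11.2326 + 97.1852 + 52.1979) / (9.1070 + 14.2682 + 8.0589) = 160.6156 / 31.4341 = 5.10959

5.11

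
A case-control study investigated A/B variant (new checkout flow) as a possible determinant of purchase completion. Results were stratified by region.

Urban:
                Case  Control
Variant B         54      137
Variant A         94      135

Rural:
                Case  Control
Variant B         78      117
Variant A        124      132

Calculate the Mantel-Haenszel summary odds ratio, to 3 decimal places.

OR_MH = Σ(aᵢdᵢ/nᵢ) / Σ(bᵢcᵢ/nᵢ), where nᵢ is the stratum total.
Stratum 1 (Urban): n = 420; a·d/n = 54·135/420 = 17.3571; b·c/n = 137·94/420 = 30.6619
Stratum 2 (Rural): n = 451; a·d/n = 78·132/451 = 22.8293; b·c/n = 117·124/451 = 32.1685
OR_MH = (17.3571 + 22.8293) / (30.6619 + 32.1685) = 40.1864 / 62.8304 = 0.63960

0.640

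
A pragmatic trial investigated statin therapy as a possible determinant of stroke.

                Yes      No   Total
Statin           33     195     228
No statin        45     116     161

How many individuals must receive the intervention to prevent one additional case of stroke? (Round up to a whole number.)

Risk in treated group = 33/228 = 0.14474; risk in control = 45/161 = 0.27950.
Absolute risk reduction = 0.27950 − 0.14474 = 0.13477
NNT = 1 / ARR = 1 / 0.13477 = 7.420 → round up → 8

8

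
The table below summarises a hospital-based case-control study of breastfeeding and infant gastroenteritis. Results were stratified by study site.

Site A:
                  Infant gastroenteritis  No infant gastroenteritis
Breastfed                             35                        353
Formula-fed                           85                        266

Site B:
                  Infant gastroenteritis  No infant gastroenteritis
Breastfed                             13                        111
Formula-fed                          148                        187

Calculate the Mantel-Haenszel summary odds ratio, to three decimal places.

0.234

OR_MH = Σ(aᵢdᵢ/nᵢ) / Σ(bᵢcᵢ/nᵢ), where nᵢ is the stratum total.
Stratum 1 (Site A): n = 739; a·d/n = 35·266/739 = 12.5981; b·c/n = 353·85/739 = 40.6022
Stratum 2 (Site B): n = 459; a·d/n = 13·187/459 = 5.2963; b·c/n = 111·148/459 = 35.7908
OR_MH = (12.5981 + 5.2963) / (40.6022 + 35.7908) = 17.8944 / 76.3930 = 0.23424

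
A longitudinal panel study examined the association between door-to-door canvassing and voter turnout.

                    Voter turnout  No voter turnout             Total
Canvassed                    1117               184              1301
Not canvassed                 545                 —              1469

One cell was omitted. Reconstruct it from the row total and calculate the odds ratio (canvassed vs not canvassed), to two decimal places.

10.29

The missing cell is in the unexposed row: 1469 − 545 = 924.
So a = 1117, b = 184, c = 545, d = 924.
OR = (a·d)/(b·c) = (1117 × 924) / (184 × 545) = 1032108 / 100280 = 10.29226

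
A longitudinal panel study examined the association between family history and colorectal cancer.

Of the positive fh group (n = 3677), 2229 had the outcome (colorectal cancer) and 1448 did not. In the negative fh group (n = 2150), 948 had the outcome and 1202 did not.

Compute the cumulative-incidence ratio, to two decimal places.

From the description: a = 2229, b = 1448, c = 948, d = 1202.
Risk in exposed = 2229/3677 = 0.60620; risk in unexposed = 948/2150 = 0.44093.
RR = 0.60620 / 0.44093 = 1.37482
The risk among the exposed is 1.37 times that among the unexposed.

1.37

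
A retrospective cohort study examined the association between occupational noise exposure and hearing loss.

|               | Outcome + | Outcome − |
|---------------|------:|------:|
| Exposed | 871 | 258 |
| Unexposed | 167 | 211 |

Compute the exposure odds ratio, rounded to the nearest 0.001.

4.265

Cells: a = 871, b = 258, c = 167, d = 211.
OR = (a·d)/(b·c) = (871 × 211) / (258 × 167) = 183781 / 43086 = 4.26545
The odds of hearing loss are about 4.27 times as high in the exposed group.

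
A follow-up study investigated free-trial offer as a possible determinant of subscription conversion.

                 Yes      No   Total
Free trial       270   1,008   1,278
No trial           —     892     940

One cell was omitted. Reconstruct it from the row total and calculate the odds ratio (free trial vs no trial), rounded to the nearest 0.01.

4.98

The missing cell is in the unexposed row: 940 − 892 = 48.
So a = 270, b = 1008, c = 48, d = 892.
OR = (a·d)/(b·c) = (270 × 892) / (1008 × 48) = 240840 / 48384 = 4.97768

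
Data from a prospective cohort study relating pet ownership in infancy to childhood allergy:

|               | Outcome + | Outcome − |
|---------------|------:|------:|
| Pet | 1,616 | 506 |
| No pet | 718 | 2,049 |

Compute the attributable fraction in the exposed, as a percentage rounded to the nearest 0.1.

65.9

Cells: a = 1616, b = 506, c = 718, d = 2049.
Risk in exposed = 1616/2122 = 0.76155; risk in unexposed = 718/2767 = 0.25949.
RR = 0.76155/0.25949 = 2.93481
AR% = (RR − 1)/RR × 100 = (2.93481 − 1)/2.93481 × 100 = 65.9263%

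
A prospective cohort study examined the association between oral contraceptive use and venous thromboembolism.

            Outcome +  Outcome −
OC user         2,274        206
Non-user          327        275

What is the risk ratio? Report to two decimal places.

1.69

Cells: a = 2274, b = 206, c = 327, d = 275.
Risk in exposed = 2274/2480 = 0.91694; risk in unexposed = 327/602 = 0.54319.
RR = 0.91694 / 0.54319 = 1.68806
The risk among the exposed is 1.69 times that among the unexposed.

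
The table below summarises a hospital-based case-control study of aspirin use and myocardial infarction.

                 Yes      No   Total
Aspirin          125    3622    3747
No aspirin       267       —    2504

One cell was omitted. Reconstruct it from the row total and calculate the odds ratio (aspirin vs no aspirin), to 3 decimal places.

The missing cell is in the unexposed row: 2504 − 267 = 2237.
So a = 125, b = 3622, c = 267, d = 2237.
OR = (a·d)/(b·c) = (125 × 2237) / (3622 × 267) = 279625 / 967074 = 0.28915

0.289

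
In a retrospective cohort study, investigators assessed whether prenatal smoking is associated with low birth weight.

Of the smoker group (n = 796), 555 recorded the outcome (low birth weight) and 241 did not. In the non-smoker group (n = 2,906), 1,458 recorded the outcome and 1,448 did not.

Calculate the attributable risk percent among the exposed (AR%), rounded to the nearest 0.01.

From the description: a = 555, b = 241, c = 1458, d = 1448.
Risk in exposed = 555/796 = 0.69724; risk in unexposed = 1458/2906 = 0.50172.
RR = 0.69724/0.50172 = 1.38969
AR% = (RR − 1)/RR × 100 = (1.38969 − 1)/1.38969 × 100 = 28.0415%

28.04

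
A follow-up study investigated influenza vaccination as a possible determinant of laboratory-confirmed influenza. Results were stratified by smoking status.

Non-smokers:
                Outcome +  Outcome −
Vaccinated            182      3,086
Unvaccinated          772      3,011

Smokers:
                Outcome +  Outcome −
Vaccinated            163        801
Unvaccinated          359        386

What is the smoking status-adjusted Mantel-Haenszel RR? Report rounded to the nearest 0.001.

RR_MH = Σ(aᵢ·n₀ᵢ/nᵢ) / Σ(cᵢ·n₁ᵢ/nᵢ), with n₁ᵢ = aᵢ+bᵢ (exposed), n₀ᵢ = cᵢ+dᵢ (unexposed), nᵢ = n₁ᵢ+n₀ᵢ.
Stratum 1 (Non-smokers): n₁ = 3268, n₀ = 3783, n = 7051; a·n₀/n = 182·3783/7051 = 97.6466; c·n₁/n = 772·3268/7051 = 357.8068
Stratum 2 (Smokers): n₁ = 964, n₀ = 745, n = 1709; a·n₀/n = 163·745/1709 = 71.0562; c·n₁/n = 359·964/1709 = 202.5020
RR_MH = (97.6466 + 71.0562) / (357.8068 + 202.5020) = 168.7027 / 560.3089 = 0.30109

0.301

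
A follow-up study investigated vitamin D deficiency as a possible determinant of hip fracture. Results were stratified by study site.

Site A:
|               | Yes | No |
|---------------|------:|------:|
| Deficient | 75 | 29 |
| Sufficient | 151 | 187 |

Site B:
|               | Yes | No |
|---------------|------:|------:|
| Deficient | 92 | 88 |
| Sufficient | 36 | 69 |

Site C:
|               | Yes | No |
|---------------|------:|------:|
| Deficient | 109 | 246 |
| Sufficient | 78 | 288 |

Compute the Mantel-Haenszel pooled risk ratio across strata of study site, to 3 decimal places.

1.516

RR_MH = Σ(aᵢ·n₀ᵢ/nᵢ) / Σ(cᵢ·n₁ᵢ/nᵢ), with n₁ᵢ = aᵢ+bᵢ (exposed), n₀ᵢ = cᵢ+dᵢ (unexposed), nᵢ = n₁ᵢ+n₀ᵢ.
Stratum 1 (Site A): n₁ = 104, n₀ = 338, n = 442; a·n₀/n = 75·338/442 = 57.3529; c·n₁/n = 151·104/442 = 35.5294
Stratum 2 (Site B): n₁ = 180, n₀ = 105, n = 285; a·n₀/n = 92·105/285 = 33.8947; c·n₁/n = 36·180/285 = 22.7368
Stratum 3 (Site C): n₁ = 355, n₀ = 366, n = 721; a·n₀/n = 109·366/721 = 55.3315; c·n₁/n = 78·355/721 = 38.4050
RR_MH = (57.3529 + 33.8947 + 55.3315) / (35.5294 + 22.7368 + 38.4050) = 146.5792 / 96.6712 = 1.51626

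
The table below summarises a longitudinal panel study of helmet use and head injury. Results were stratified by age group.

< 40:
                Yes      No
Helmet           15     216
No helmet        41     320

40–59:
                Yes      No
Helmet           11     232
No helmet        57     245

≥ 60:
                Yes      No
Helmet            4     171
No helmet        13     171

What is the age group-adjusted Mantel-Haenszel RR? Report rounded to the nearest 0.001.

0.362

RR_MH = Σ(aᵢ·n₀ᵢ/nᵢ) / Σ(cᵢ·n₁ᵢ/nᵢ), with n₁ᵢ = aᵢ+bᵢ (exposed), n₀ᵢ = cᵢ+dᵢ (unexposed), nᵢ = n₁ᵢ+n₀ᵢ.
Stratum 1 (< 40): n₁ = 231, n₀ = 361, n = 592; a·n₀/n = 15·361/592 = 9.1470; c·n₁/n = 41·231/592 = 15.9983
Stratum 2 (40–59): n₁ = 243, n₀ = 302, n = 545; a·n₀/n = 11·302/545 = 6.0954; c·n₁/n = 57·243/545 = 25.4147
Stratum 3 (≥ 60): n₁ = 175, n₀ = 184, n = 359; a·n₀/n = 4·184/359 = 2.0501; c·n₁/n = 13·175/359 = 6.3370
RR_MH = (9.1470 + 6.0954 + 2.0501) / (15.9983 + 25.4147 + 6.3370) = 17.2925 / 47.7500 = 0.36215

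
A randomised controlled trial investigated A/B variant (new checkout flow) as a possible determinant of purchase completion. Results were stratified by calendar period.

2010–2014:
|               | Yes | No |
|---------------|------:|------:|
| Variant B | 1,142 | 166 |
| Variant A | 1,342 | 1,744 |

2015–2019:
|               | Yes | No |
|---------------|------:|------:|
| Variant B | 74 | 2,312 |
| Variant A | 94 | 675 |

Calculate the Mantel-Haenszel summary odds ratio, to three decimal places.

OR_MH = Σ(aᵢdᵢ/nᵢ) / Σ(bᵢcᵢ/nᵢ), where nᵢ is the stratum total.
Stratum 1 (2010–2014): n = 4394; a·d/n = 1142·1744/4394 = 453.2654; b·c/n = 166·1342/4394 = 50.6991
Stratum 2 (2015–2019): n = 3155; a·d/n = 74·675/3155 = 15.8320; b·c/n = 2312·94/3155 = 68.8837
OR_MH = (453.2654 + 15.8320) / (50.6991 + 68.8837) = 469.0974 / 119.5828 = 3.92278

3.923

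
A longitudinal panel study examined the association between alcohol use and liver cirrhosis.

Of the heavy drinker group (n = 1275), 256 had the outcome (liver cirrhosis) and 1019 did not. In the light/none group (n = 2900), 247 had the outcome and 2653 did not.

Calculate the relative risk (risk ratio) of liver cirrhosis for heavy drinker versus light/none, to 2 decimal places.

2.36

From the description: a = 256, b = 1019, c = 247, d = 2653.
Risk in exposed = 256/1275 = 0.20078; risk in unexposed = 247/2900 = 0.08517.
RR = 0.20078 / 0.08517 = 2.35739
The risk among the exposed is 2.36 times that among the unexposed.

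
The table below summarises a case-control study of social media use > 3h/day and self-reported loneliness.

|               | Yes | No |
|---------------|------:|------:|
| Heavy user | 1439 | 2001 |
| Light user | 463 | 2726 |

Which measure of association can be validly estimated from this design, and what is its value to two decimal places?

4.23

Cells: a = 1439, b = 2001, c = 463, d = 2726.
This is a case-control study: participants were sampled on outcome status, so risks in the source population cannot be estimated directly — relative risk is not valid here. The odds ratio is the appropriate measure.
OR = (a·d)/(b·c) = (1439 × 2726) / (2001 × 463) = 3922714 / 926463 = 4.23408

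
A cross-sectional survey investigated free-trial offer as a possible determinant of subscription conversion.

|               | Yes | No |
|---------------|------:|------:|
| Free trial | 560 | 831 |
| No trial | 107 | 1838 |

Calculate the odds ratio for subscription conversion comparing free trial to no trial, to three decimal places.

11.576

Cells: a = 560, b = 831, c = 107, d = 1838.
OR = (a·d)/(b·c) = (560 × 1838) / (831 × 107) = 1029280 / 88917 = 11.57574
The odds of subscription conversion are about 11.58 times as high in the free trial group.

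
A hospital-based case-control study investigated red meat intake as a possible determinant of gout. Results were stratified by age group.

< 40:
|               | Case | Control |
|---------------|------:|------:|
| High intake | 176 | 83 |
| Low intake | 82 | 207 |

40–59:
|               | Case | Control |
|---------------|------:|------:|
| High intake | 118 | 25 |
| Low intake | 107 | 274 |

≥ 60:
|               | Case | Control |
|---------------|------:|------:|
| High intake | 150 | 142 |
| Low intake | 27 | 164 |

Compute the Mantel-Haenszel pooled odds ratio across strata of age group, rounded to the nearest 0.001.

7.034

OR_MH = Σ(aᵢdᵢ/nᵢ) / Σ(bᵢcᵢ/nᵢ), where nᵢ is the stratum total.
Stratum 1 (< 40): n = 548; a·d/n = 176·207/548 = 66.4818; b·c/n = 83·82/548 = 12.4197
Stratum 2 (40–59): n = 524; a·d/n = 118·274/524 = 61.7023; b·c/n = 25·107/524 = 5.1050
Stratum 3 (≥ 60): n = 483; a·d/n = 150·164/483 = 50.9317; b·c/n = 142·27/483 = 7.9379
OR_MH = (66.4818 + 61.7023 + 50.9317) / (12.4197 + 5.1050 + 7.9379) = 179.1157 / 25.4626 = 7.03447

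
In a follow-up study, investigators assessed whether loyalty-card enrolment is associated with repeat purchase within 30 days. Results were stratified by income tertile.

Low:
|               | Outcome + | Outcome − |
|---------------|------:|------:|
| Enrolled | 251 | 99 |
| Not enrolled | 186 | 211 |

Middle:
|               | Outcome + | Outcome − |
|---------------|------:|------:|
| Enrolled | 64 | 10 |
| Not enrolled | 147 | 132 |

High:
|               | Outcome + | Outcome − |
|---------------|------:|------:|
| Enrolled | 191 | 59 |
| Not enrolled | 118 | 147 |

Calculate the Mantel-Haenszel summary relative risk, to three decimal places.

RR_MH = Σ(aᵢ·n₀ᵢ/nᵢ) / Σ(cᵢ·n₁ᵢ/nᵢ), with n₁ᵢ = aᵢ+bᵢ (exposed), n₀ᵢ = cᵢ+dᵢ (unexposed), nᵢ = n₁ᵢ+n₀ᵢ.
Stratum 1 (Low): n₁ = 350, n₀ = 397, n = 747; a·n₀/n = 251·397/747 = 133.3963; c·n₁/n = 186·350/747 = 87.1486
Stratum 2 (Middle): n₁ = 74, n₀ = 279, n = 353; a·n₀/n = 64·279/353 = 50.5836; c·n₁/n = 147·74/353 = 30.8159
Stratum 3 (High): n₁ = 250, n₀ = 265, n = 515; a·n₀/n = 191·265/515 = 98.2816; c·n₁/n = 118·250/515 = 57.2816
RR_MH = (133.3963 + 50.5836 + 98.2816) / (87.1486 + 30.8159 + 57.2816) = 282.2614 / 175.2460 = 1.61066

1.611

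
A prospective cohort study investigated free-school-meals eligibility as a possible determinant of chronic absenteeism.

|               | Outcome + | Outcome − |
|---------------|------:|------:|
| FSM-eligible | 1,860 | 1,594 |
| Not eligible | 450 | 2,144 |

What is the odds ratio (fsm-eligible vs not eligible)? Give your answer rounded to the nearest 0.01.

Cells: a = 1860, b = 1594, c = 450, d = 2144.
OR = (a·d)/(b·c) = (1860 × 2144) / (1594 × 450) = 3987840 / 717300 = 5.55951
The odds of chronic absenteeism are about 5.56 times as high in the fsm-eligible group.

5.56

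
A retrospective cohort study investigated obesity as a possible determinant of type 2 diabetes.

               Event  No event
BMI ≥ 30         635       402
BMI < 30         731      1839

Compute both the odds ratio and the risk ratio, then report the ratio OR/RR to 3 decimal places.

Cells: a = 635, b = 402, c = 731, d = 1839.
OR = (635·1839)/(402·731) = 1167765/293862 = 3.97386
Risk in exposed = 635/1037 = 0.61234; risk in unexposed = 731/2570 = 0.28444; RR = 2.15283
OR/RR = 3.97386 / 2.15283 = 1.84587
The outcome is not rare, so the OR lies further from 1 than the RR.

1.846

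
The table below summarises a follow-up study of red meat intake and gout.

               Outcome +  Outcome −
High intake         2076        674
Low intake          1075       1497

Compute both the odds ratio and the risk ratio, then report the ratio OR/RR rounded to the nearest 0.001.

2.375

Cells: a = 2076, b = 674, c = 1075, d = 1497.
OR = (2076·1497)/(674·1075) = 3107772/724550 = 4.28924
Risk in exposed = 2076/2750 = 0.75491; risk in unexposed = 1075/2572 = 0.41796; RR = 1.80616
OR/RR = 4.28924 / 1.80616 = 2.37478
The outcome is not rare, so the OR lies further from 1 than the RR.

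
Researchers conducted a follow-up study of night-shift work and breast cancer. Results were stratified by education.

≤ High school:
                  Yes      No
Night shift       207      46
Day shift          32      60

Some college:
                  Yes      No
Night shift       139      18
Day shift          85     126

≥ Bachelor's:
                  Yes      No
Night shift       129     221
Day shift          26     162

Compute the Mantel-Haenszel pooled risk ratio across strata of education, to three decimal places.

RR_MH = Σ(aᵢ·n₀ᵢ/nᵢ) / Σ(cᵢ·n₁ᵢ/nᵢ), with n₁ᵢ = aᵢ+bᵢ (exposed), n₀ᵢ = cᵢ+dᵢ (unexposed), nᵢ = n₁ᵢ+n₀ᵢ.
Stratum 1 (≤ High school): n₁ = 253, n₀ = 92, n = 345; a·n₀/n = 207·92/345 = 55.2000; c·n₁/n = 32·253/345 = 23.4667
Stratum 2 (Some college): n₁ = 157, n₀ = 211, n = 368; a·n₀/n = 139·211/368 = 79.6984; c·n₁/n = 85·157/368 = 36.2636
Stratum 3 (≥ Bachelor's): n₁ = 350, n₀ = 188, n = 538; a·n₀/n = 129·188/538 = 45.0781; c·n₁/n = 26·350/538 = 16.9145
RR_MH = (55.2000 + 79.6984 + 45.0781) / (23.4667 + 36.2636 + 16.9145) = 179.9764 / 76.6448 = 2.34819

2.348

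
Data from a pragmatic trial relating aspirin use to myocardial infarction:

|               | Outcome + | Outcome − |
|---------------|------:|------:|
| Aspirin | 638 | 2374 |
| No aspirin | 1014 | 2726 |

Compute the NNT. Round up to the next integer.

17

Risk in treated group = 638/3012 = 0.21182; risk in control = 1014/3740 = 0.27112.
Absolute risk reduction = 0.27112 − 0.21182 = 0.05930
NNT = 1 / ARR = 1 / 0.05930 = 16.862 → round up → 17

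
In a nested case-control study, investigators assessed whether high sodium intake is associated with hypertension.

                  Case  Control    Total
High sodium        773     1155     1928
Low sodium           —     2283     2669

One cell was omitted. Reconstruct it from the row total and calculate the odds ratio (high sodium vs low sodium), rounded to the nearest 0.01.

3.96

The missing cell is in the unexposed row: 2669 − 2283 = 386.
So a = 773, b = 1155, c = 386, d = 2283.
OR = (a·d)/(b·c) = (773 × 2283) / (1155 × 386) = 1764759 / 445830 = 3.95837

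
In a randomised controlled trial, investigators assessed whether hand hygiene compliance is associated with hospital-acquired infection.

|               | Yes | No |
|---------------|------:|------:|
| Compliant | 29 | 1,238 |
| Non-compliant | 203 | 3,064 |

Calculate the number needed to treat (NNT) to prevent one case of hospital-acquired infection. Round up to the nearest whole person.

Risk in treated group = 29/1267 = 0.02289; risk in control = 203/3267 = 0.06214.
Absolute risk reduction = 0.06214 − 0.02289 = 0.03925
NNT = 1 / ARR = 1 / 0.03925 = 25.479 → round up → 26

26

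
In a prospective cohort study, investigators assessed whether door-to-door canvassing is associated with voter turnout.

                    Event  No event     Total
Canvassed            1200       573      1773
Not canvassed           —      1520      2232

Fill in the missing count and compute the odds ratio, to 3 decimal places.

The missing cell is in the unexposed row: 2232 − 1520 = 712.
So a = 1200, b = 573, c = 712, d = 1520.
OR = (a·d)/(b·c) = (1200 × 1520) / (573 × 712) = 1824000 / 407976 = 4.47085

4.471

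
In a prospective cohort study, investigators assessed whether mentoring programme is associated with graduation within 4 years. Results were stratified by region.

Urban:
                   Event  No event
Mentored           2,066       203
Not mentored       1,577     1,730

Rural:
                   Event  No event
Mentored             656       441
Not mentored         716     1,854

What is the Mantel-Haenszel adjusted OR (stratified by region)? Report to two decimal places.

6.78

OR_MH = Σ(aᵢdᵢ/nᵢ) / Σ(bᵢcᵢ/nᵢ), where nᵢ is the stratum total.
Stratum 1 (Urban): n = 5576; a·d/n = 2066·1730/5576 = 640.9935; b·c/n = 203·1577/5576 = 57.4123
Stratum 2 (Rural): n = 3667; a·d/n = 656·1854/3667 = 331.6673; b·c/n = 441·716/3667 = 86.1074
OR_MH = (640.9935 + 331.6673) / (57.4123 + 86.1074) = 972.6608 / 143.5197 = 6.77719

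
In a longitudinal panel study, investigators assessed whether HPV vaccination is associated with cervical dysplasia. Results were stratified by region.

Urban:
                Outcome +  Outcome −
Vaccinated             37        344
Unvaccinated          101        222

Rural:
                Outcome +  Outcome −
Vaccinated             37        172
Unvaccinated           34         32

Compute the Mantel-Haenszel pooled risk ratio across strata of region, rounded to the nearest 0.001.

0.321

RR_MH = Σ(aᵢ·n₀ᵢ/nᵢ) / Σ(cᵢ·n₁ᵢ/nᵢ), with n₁ᵢ = aᵢ+bᵢ (exposed), n₀ᵢ = cᵢ+dᵢ (unexposed), nᵢ = n₁ᵢ+n₀ᵢ.
Stratum 1 (Urban): n₁ = 381, n₀ = 323, n = 704; a·n₀/n = 37·323/704 = 16.9759; c·n₁/n = 101·381/704 = 54.6605
Stratum 2 (Rural): n₁ = 209, n₀ = 66, n = 275; a·n₀/n = 37·66/275 = 8.8800; c·n₁/n = 34·209/275 = 25.8400
RR_MH = (16.9759 + 8.8800) / (54.6605 + 25.8400) = 25.8559 / 80.5005 = 0.32119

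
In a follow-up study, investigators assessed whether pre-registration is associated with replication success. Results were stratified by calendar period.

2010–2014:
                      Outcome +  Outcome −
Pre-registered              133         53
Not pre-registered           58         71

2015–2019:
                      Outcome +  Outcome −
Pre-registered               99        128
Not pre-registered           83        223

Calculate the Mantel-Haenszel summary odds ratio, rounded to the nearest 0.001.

2.405

OR_MH = Σ(aᵢdᵢ/nᵢ) / Σ(bᵢcᵢ/nᵢ), where nᵢ is the stratum total.
Stratum 1 (2010–2014): n = 315; a·d/n = 133·71/315 = 29.9778; b·c/n = 53·58/315 = 9.7587
Stratum 2 (2015–2019): n = 533; a·d/n = 99·223/533 = 41.4203; b·c/n = 128·83/533 = 19.9325
OR_MH = (29.9778 + 41.4203) / (9.7587 + 19.9325) = 71.3980 / 29.6912 = 2.40469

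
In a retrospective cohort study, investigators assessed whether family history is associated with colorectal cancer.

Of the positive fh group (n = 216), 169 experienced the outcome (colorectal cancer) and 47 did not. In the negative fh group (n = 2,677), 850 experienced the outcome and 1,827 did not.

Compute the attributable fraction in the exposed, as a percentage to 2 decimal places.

From the description: a = 169, b = 47, c = 850, d = 1827.
Risk in exposed = 169/216 = 0.78241; risk in unexposed = 850/2677 = 0.31752.
RR = 0.78241/0.31752 = 2.46412
AR% = (RR − 1)/RR × 100 = (2.46412 − 1)/2.46412 × 100 = 59.4176%

59.42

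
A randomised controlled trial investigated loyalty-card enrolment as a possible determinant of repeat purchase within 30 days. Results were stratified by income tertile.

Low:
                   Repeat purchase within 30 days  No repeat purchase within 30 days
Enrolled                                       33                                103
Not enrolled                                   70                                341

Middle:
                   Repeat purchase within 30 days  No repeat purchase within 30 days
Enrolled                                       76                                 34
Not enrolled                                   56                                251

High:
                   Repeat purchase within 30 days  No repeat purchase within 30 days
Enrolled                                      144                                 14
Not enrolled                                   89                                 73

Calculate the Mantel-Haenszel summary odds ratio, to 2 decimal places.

4.58

OR_MH = Σ(aᵢdᵢ/nᵢ) / Σ(bᵢcᵢ/nᵢ), where nᵢ is the stratum total.
Stratum 1 (Low): n = 547; a·d/n = 33·341/547 = 20.5722; b·c/n = 103·70/547 = 13.1810
Stratum 2 (Middle): n = 417; a·d/n = 76·251/417 = 45.7458; b·c/n = 34·56/417 = 4.5659
Stratum 3 (High): n = 320; a·d/n = 144·73/320 = 32.8500; b·c/n = 14·89/320 = 3.8937
OR_MH = (20.5722 + 45.7458 + 32.8500) / (13.1810 + 4.5659 + 3.8937) = 99.1680 / 21.6407 = 4.58248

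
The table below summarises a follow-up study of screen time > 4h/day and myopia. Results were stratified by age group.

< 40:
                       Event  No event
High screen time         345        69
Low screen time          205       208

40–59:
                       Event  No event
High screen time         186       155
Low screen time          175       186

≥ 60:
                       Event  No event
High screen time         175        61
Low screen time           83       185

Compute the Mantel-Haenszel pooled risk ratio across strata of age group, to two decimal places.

1.59

RR_MH = Σ(aᵢ·n₀ᵢ/nᵢ) / Σ(cᵢ·n₁ᵢ/nᵢ), with n₁ᵢ = aᵢ+bᵢ (exposed), n₀ᵢ = cᵢ+dᵢ (unexposed), nᵢ = n₁ᵢ+n₀ᵢ.
Stratum 1 (< 40): n₁ = 414, n₀ = 413, n = 827; a·n₀/n = 345·413/827 = 172.2914; c·n₁/n = 205·414/827 = 102.6239
Stratum 2 (40–59): n₁ = 341, n₀ = 361, n = 702; a·n₀/n = 186·361/702 = 95.6496; c·n₁/n = 175·341/702 = 85.0071
Stratum 3 (≥ 60): n₁ = 236, n₀ = 268, n = 504; a·n₀/n = 175·268/504 = 93.0556; c·n₁/n = 83·236/504 = 38.8651
RR_MH = (172.2914 + 95.6496 + 93.0556) / (102.6239 + 85.0071 + 38.8651) = 360.9965 / 226.4961 = 1.59383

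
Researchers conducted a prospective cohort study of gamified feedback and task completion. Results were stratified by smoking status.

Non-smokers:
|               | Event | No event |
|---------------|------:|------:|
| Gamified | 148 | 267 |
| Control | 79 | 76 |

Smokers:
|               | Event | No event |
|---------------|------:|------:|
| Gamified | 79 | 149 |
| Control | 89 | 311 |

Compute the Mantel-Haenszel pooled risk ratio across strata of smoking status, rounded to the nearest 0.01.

1.01

RR_MH = Σ(aᵢ·n₀ᵢ/nᵢ) / Σ(cᵢ·n₁ᵢ/nᵢ), with n₁ᵢ = aᵢ+bᵢ (exposed), n₀ᵢ = cᵢ+dᵢ (unexposed), nᵢ = n₁ᵢ+n₀ᵢ.
Stratum 1 (Non-smokers): n₁ = 415, n₀ = 155, n = 570; a·n₀/n = 148·155/570 = 40.2456; c·n₁/n = 79·415/570 = 57.5175
Stratum 2 (Smokers): n₁ = 228, n₀ = 400, n = 628; a·n₀/n = 79·400/628 = 50.3185; c·n₁/n = 89·228/628 = 32.3121
RR_MH = (40.2456 + 50.3185) / (57.5175 + 32.3121) = 90.5641 / 89.8296 = 1.00818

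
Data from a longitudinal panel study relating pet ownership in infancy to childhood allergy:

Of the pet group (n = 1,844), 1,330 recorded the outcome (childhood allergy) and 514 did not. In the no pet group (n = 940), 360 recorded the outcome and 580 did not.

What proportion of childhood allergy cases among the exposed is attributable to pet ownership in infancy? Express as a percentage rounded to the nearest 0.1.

From the description: a = 1330, b = 514, c = 360, d = 580.
Risk in exposed = 1330/1844 = 0.72126; risk in unexposed = 360/940 = 0.38298.
RR = 0.72126/0.38298 = 1.88329
AR% = (RR − 1)/RR × 100 = (1.88329 − 1)/1.88329 × 100 = 46.9013%

46.9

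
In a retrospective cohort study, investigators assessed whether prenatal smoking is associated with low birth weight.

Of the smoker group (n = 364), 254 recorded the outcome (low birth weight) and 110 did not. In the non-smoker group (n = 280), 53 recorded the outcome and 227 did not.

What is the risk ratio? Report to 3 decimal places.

From the description: a = 254, b = 110, c = 53, d = 227.
Risk in exposed = 254/364 = 0.69780; risk in unexposed = 53/280 = 0.18929.
RR = 0.69780 / 0.18929 = 3.68650
The risk among the exposed is 3.69 times that among the unexposed.

3.687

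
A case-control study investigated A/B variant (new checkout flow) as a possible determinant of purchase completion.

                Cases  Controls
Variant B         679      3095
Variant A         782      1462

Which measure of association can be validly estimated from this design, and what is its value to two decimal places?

Cells: a = 679, b = 3095, c = 782, d = 1462.
This is a case-control study: participants were sampled on outcome status, so risks in the source population cannot be estimated directly — relative risk is not valid here. The odds ratio is the appropriate measure.
OR = (a·d)/(b·c) = (679 × 1462) / (3095 × 782) = 992698 / 2420290 = 0.41016

0.41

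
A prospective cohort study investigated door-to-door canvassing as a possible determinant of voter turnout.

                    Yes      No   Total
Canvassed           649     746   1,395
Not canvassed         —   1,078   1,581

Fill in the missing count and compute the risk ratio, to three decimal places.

The missing cell is in the unexposed row: 1581 − 1078 = 503.
So a = 649, b = 746, c = 503, d = 1078.
RR = [a/(a+b)] / [c/(c+d)] = (649/1395) / (503/1581) = 0.46523/0.31815 = 1.46229

1.462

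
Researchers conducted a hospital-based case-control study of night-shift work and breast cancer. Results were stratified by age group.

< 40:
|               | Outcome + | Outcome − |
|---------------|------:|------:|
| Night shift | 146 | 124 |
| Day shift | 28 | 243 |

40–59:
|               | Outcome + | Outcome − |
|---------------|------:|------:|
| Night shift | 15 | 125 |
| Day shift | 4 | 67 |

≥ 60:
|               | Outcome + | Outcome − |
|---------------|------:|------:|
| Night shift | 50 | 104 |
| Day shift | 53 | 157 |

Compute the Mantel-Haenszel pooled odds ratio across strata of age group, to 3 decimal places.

OR_MH = Σ(aᵢdᵢ/nᵢ) / Σ(bᵢcᵢ/nᵢ), where nᵢ is the stratum total.
Stratum 1 (< 40): n = 541; a·d/n = 146·243/541 = 65.5786; b·c/n = 124·28/541 = 6.4177
Stratum 2 (40–59): n = 211; a·d/n = 15·67/211 = 4.7630; b·c/n = 125·4/211 = 2.3697
Stratum 3 (≥ 60): n = 364; a·d/n = 50·157/364 = 21.5659; b·c/n = 104·53/364 = 15.1429
OR_MH = (65.5786 + 4.7630 + 21.5659) / (6.4177 + 2.3697 + 15.1429) = 91.9075 / 23.9303 = 3.84064

3.841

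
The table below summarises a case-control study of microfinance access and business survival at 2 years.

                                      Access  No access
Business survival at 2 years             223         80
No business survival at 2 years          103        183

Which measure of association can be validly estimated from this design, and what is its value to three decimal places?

4.953

Reading the table with exposure as columns: a = 223 (Access, case), b = 103 (Access, non-case), c = 80 (No access, case), d = 183.
This is a case-control study: participants were sampled on outcome status, so risks in the source population cannot be estimated directly — relative risk is not valid here. The odds ratio is the appropriate measure.
OR = (a·d)/(b·c) = (223 × 183) / (103 × 80) = 40809 / 8240 = 4.95255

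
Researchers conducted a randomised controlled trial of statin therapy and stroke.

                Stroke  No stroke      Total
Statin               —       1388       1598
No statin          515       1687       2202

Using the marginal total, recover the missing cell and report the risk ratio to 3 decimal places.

The missing cell is in the exposed row: 1598 − 1388 = 210.
So a = 210, b = 1388, c = 515, d = 1687.
RR = [a/(a+b)] / [c/(c+d)] = (210/1598) / (515/2202) = 0.13141/0.23388 = 0.56189

0.562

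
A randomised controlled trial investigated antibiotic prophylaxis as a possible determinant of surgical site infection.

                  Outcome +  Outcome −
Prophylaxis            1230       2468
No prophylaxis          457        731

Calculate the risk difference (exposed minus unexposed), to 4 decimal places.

-0.0521

Cells: a = 1230, b = 2468, c = 457, d = 731.
Risk in exposed = 1230/3698 = 0.332612; risk in unexposed = 457/1188 = 0.384680.
Risk difference = 0.332612 − 0.384680 = -0.052068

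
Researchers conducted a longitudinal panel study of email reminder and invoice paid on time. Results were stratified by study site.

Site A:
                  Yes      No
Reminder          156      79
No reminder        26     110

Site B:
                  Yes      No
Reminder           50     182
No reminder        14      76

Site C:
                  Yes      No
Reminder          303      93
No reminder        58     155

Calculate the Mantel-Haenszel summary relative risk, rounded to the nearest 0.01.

RR_MH = Σ(aᵢ·n₀ᵢ/nᵢ) / Σ(cᵢ·n₁ᵢ/nᵢ), with n₁ᵢ = aᵢ+bᵢ (exposed), n₀ᵢ = cᵢ+dᵢ (unexposed), nᵢ = n₁ᵢ+n₀ᵢ.
Stratum 1 (Site A): n₁ = 235, n₀ = 136, n = 371; a·n₀/n = 156·136/371 = 57.1860; c·n₁/n = 26·235/371 = 16.4690
Stratum 2 (Site B): n₁ = 232, n₀ = 90, n = 322; a·n₀/n = 50·90/322 = 13.9752; c·n₁/n = 14·232/322 = 10.0870
Stratum 3 (Site C): n₁ = 396, n₀ = 213, n = 609; a·n₀/n = 303·213/609 = 105.9754; c·n₁/n = 58·396/609 = 37.7143
RR_MH = (57.1860 + 13.9752 + 105.9754) / (16.4690 + 10.0870 + 37.7143) = 177.1365 / 64.2702 = 2.75612

2.76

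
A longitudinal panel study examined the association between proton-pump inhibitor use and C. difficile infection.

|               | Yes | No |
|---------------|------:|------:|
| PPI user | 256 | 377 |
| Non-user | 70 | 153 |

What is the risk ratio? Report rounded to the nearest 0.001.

1.288

Cells: a = 256, b = 377, c = 70, d = 153.
Risk in exposed = 256/633 = 0.40442; risk in unexposed = 70/223 = 0.31390.
RR = 0.40442 / 0.31390 = 1.28838
The risk among the exposed is 1.29 times that among the unexposed.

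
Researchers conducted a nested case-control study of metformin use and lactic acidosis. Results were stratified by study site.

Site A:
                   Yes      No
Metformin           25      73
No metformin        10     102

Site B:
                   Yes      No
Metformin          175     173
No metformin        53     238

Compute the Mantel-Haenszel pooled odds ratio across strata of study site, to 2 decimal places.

4.34

OR_MH = Σ(aᵢdᵢ/nᵢ) / Σ(bᵢcᵢ/nᵢ), where nᵢ is the stratum total.
Stratum 1 (Site A): n = 210; a·d/n = 25·102/210 = 12.1429; b·c/n = 73·10/210 = 3.4762
Stratum 2 (Site B): n = 639; a·d/n = 175·238/639 = 65.1800; b·c/n = 173·53/639 = 14.3490
OR_MH = (12.1429 + 65.1800) / (3.4762 + 14.3490) = 77.3228 / 17.8252 = 4.33784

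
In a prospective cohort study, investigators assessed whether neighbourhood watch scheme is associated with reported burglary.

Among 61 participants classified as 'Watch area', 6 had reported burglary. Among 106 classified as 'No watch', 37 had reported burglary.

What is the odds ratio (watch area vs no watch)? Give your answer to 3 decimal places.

From the description: a = 6, b = 55, c = 37, d = 69.
OR = (a·d)/(b·c) = (6 × 69) / (55 × 37) = 414 / 2035 = 0.20344
Exposure is associated with lower odds of reported burglary (OR = 0.20 < 1).

0.203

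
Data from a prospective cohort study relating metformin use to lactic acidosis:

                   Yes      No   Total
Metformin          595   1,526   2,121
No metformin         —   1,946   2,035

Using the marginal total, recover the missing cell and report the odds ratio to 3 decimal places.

8.525

The missing cell is in the unexposed row: 2035 − 1946 = 89.
So a = 595, b = 1526, c = 89, d = 1946.
OR = (a·d)/(b·c) = (595 × 1946) / (1526 × 89) = 1157870 / 135814 = 8.52541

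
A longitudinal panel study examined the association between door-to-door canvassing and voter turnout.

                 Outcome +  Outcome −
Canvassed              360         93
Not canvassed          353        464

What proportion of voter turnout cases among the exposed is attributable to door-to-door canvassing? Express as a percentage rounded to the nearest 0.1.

45.6

Cells: a = 360, b = 93, c = 353, d = 464.
Risk in exposed = 360/453 = 0.79470; risk in unexposed = 353/817 = 0.43207.
RR = 0.79470/0.43207 = 1.83930
AR% = (RR − 1)/RR × 100 = (1.83930 − 1)/1.83930 × 100 = 45.6314%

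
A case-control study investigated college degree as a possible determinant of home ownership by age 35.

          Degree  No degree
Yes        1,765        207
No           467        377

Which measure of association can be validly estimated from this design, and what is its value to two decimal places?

Reading the table with exposure as columns: a = 1765 (Degree, case), b = 467 (Degree, non-case), c = 207 (No degree, case), d = 377.
This is a case-control study: participants were sampled on outcome status, so risks in the source population cannot be estimated directly — relative risk is not valid here. The odds ratio is the appropriate measure.
OR = (a·d)/(b·c) = (1765 × 377) / (467 × 207) = 665405 / 96669 = 6.88333

6.88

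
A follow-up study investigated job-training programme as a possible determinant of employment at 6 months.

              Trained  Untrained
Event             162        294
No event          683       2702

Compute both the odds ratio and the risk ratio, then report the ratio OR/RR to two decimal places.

Reading the table with exposure as columns: a = 162 (Trained, case), b = 683 (Trained, non-case), c = 294 (Untrained, case), d = 2702.
OR = (162·2702)/(683·294) = 437724/200802 = 2.17988
Risk in exposed = 162/845 = 0.19172; risk in unexposed = 294/2996 = 0.09813; RR = 1.95368
OR/RR = 2.17988 / 1.95368 = 1.11578
The outcome is not rare, so the OR lies further from 1 than the RR.

1.12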